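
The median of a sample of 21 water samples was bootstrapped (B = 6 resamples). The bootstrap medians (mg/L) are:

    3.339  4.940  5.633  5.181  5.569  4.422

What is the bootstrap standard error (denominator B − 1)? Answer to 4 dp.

Bootstrap SE is the standard deviation of the 6 replicate medians.
Mean of replicates: (3.339 + 4.940 + 5.633 + 5.181 + 5.569 + 4.422) / 6 = 29.08400 / 6 = 4.84733
Sum of squared deviations: (−1.50833)² + (+0.09267)² + (+0.78567)² + (+0.33367)² + (+0.72167)² + (−0.42533)² = 3.71397
Variance = 3.71397 / 5 = 0.74279
SE* = √0.74279

SE* = 0.8619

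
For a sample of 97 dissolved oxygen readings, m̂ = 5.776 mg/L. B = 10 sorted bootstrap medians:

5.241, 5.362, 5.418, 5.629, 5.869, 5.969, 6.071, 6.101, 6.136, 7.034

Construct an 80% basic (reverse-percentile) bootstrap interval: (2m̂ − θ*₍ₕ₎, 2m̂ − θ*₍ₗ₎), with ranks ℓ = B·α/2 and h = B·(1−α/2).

(5.416, 6.311)

Percentile endpoints at ranks 1 and 9: θ*₍1₎ = 5.241, θ*₍9₎ = 6.136.
Basic interval reflects these around m̂:
  lower = 2 × 5.776 − 6.136 = 5.416
  upper = 2 × 5.776 − 5.241 = 6.311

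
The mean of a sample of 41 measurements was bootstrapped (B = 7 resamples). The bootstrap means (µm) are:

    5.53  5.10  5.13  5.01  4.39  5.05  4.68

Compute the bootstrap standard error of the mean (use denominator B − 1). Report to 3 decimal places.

SE* = 0.361

Bootstrap SE is the standard deviation of the 7 replicate means.
Mean of replicates: (5.53 + 5.10 + 5.13 + 5.01 + 4.39 + 5.05 + 4.68) / 7 = 34.8900 / 7 = 4.9843
Sum of squared deviations: (+0.5457)² + (+0.1157)² + (+0.1457)² + (+0.0257)² + (−0.5943)² + (+0.0657)² + (−0.3043)² = 0.7832
Variance = 0.7832 / 6 = 0.1305
SE* = √0.1305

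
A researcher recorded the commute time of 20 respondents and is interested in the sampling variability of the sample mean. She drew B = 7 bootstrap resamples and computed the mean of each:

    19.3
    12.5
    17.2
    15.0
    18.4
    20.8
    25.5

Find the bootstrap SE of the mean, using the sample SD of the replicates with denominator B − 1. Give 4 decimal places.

Bootstrap SE is the standard deviation of the 7 replicate means.
Mean of replicates: (19.3 + 12.5 + 17.2 + 15.0 + 18.4 + 20.8 + 25.5) / 7 = 128.70000 / 7 = 18.38571
Sum of squared deviations: (+0.91429)² + (−5.88571)² + (−1.18571)² + (−3.38571)² + (+0.01429)² + (+2.41429)² + (+7.11429)² = 104.78857
Variance = 104.78857 / 6 = 17.46476
SE* = √17.46476

SE* = 4.1791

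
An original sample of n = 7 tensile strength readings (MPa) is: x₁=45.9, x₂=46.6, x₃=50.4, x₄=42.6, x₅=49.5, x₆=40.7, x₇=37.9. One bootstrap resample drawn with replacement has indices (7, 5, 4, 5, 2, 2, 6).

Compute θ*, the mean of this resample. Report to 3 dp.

Resample values: 37.9, 49.5, 42.6, 49.5, 46.6, 46.6, 40.7.
Mean = (37.9 + 49.5 + 42.6 + 49.5 + 46.6 + 46.6 + 40.7) / 7 = 313.40 / 7 = 44.771

θ* = 44.771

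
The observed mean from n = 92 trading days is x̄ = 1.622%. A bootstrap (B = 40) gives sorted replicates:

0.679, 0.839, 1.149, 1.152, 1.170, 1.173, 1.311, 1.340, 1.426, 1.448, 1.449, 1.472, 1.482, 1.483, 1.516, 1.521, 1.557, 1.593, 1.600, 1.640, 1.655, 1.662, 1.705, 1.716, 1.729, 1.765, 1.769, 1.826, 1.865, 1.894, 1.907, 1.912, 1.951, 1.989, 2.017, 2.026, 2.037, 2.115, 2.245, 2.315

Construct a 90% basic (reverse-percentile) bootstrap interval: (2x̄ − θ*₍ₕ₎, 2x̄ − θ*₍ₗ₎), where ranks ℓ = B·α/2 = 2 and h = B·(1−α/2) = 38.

(1.129, 2.405)

Percentile endpoints at ranks 2 and 38: θ*₍2₎ = 0.839, θ*₍38₎ = 2.115.
Basic interval reflects these around x̄:
  lower = 2 × 1.622 − 2.115 = 1.129
  upper = 2 × 1.622 − 0.839 = 2.405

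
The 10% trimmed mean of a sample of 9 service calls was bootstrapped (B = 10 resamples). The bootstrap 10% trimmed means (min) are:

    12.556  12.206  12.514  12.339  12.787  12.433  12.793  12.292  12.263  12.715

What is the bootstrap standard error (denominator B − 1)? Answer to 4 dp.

SE* = 0.2193

Bootstrap SE is the standard deviation of the 10 replicate 10% trimmed means.
Mean of replicates: (12.556 + 12.206 + 12.514 + 12.339 + 12.787 + 12.433 + 12.793 + 12.292 + 12.263 + 12.715) / 10 = 124.89800 / 10 = 12.48980
Sum of squared deviations: (+0.06620)² + (−0.28380)² + (+0.02420)² + (−0.15080)² + (+0.29720)² + (−0.05680)² + (+0.30320)² + (−0.19780)² + (−0.22680)² + (+0.22520)² = 0.43301
Variance = 0.43301 / 9 = 0.04811
SE* = √0.04811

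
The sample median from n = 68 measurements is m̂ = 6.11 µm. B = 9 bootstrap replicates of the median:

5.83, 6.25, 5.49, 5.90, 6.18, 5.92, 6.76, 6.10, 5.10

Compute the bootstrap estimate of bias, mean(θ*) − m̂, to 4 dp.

mean(θ*) = (5.83 + 6.25 + 5.49 + 5.90 + 6.18 + 5.92 + 6.76 + 6.10 + 5.10) / 9 = 5.94778
bias = 5.94778 − 6.11

bias = −0.1622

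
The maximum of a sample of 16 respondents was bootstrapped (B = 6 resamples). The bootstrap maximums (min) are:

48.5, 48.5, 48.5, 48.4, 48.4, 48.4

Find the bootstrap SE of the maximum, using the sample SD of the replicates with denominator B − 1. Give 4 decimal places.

SE* = 0.0548

Bootstrap SE is the standard deviation of the 6 replicate maximums.
Mean of replicates: (48.5 + 48.5 + 48.5 + 48.4 + 48.4 + 48.4) / 6 = 290.70000 / 6 = 48.45000
Sum of squared deviations: (+0.05000)² + (+0.05000)² + (+0.05000)² + (−0.05000)² + (−0.05000)² + (−0.05000)² = 0.01500
Variance = 0.01500 / 5 = 0.00300
SE* = √0.00300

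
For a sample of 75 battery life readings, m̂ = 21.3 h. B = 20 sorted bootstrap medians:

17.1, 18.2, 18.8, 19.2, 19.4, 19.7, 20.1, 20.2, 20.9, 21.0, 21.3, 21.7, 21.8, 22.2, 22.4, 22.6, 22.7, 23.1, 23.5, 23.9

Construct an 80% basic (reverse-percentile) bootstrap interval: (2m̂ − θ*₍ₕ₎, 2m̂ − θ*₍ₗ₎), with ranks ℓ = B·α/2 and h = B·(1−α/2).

Percentile endpoints at ranks 2 and 18: θ*₍2₎ = 18.2, θ*₍18₎ = 23.1.
Basic interval reflects these around m̂:
  lower = 2 × 21.3 − 23.1 = 19.5
  upper = 2 × 21.3 − 18.2 = 24.4

(19.5, 24.4)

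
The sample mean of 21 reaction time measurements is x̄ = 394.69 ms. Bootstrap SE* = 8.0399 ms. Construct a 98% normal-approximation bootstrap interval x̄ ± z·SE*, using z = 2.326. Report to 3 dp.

Margin = 2.326 × 8.0399 = 18.7008
Interval: 394.69 ± 18.7008

(375.989, 413.391)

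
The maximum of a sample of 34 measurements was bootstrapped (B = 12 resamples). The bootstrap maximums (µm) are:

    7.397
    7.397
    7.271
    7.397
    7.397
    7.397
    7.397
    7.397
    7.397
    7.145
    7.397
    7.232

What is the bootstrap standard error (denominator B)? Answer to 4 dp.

SE* = 0.0827

Bootstrap SE is the standard deviation of the 12 replicate maximums.
Mean of replicates: (7.397 + 7.397 + 7.271 + 7.397 + 7.397 + 7.397 + 7.397 + 7.397 + 7.397 + 7.145 + 7.397 + 7.232) / 12 = 88.22100 / 12 = 7.35175
Sum of squared deviations: (+0.04525)² + (+0.04525)² + (−0.08075)² + (+0.04525)² + (+0.04525)² + (+0.04525)² + (+0.04525)² + (+0.04525)² + (+0.04525)² + (−0.20675)² + (+0.04525)² + (−0.11975)² = 0.08203
Variance = 0.08203 / 12 = 0.00684
SE* = √0.00684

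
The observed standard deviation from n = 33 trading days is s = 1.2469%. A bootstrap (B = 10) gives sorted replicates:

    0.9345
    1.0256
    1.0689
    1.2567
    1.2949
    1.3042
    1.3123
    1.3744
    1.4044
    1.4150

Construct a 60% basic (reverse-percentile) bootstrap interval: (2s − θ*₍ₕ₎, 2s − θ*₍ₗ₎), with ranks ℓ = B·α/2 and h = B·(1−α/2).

(1.1194, 1.4682)

Percentile endpoints at ranks 2 and 8: θ*₍2₎ = 1.0256, θ*₍8₎ = 1.3744.
Basic interval reflects these around s:
  lower = 2 × 1.2469 − 1.3744 = 1.1194
  upper = 2 × 1.2469 − 1.0256 = 1.4682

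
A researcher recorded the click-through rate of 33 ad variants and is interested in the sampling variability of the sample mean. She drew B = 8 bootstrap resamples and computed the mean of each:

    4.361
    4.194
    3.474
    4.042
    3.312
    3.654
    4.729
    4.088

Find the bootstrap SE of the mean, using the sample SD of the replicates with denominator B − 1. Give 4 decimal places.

SE* = 0.4745

Bootstrap SE is the standard deviation of the 8 replicate means.
Mean of replicates: (4.361 + 4.194 + 3.474 + 4.042 + 3.312 + 3.654 + 4.729 + 4.088) / 8 = 31.85400 / 8 = 3.98175
Sum of squared deviations: (+0.37925)² + (+0.21225)² + (−0.50775)² + (+0.06025)² + (−0.66975)² + (−0.32775)² + (+0.74725)² + (+0.10625)² = 1.57598
Variance = 1.57598 / 7 = 0.22514
SE* = √0.22514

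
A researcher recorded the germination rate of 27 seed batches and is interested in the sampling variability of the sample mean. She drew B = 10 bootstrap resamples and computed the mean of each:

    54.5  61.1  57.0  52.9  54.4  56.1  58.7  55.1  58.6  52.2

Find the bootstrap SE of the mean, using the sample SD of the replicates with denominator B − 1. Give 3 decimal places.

Bootstrap SE is the standard deviation of the 10 replicate means.
Mean of replicates: (54.5 + 61.1 + 57.0 + 52.9 + 54.4 + 56.1 + 58.7 + 55.1 + 58.6 + 52.2) / 10 = 560.6000 / 10 = 56.0600
Sum of squared deviations: (−1.5600)² + (+5.0400)² + (+0.9400)² + (−3.1600)² + (−1.6600)² + (+0.0400)² + (+2.6400)² + (−0.9600)² + (+2.5400)² + (−3.8600)² = 70.7040
Variance = 70.7040 / 9 = 7.8560
SE* = √7.8560

SE* = 2.803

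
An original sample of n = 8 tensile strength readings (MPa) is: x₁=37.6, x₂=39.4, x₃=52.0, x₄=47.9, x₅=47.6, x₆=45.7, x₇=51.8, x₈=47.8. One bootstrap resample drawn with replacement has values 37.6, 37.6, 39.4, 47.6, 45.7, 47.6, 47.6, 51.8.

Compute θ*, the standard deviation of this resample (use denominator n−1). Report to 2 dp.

Mean = 44.3625; sum of squared deviations = 204.6387
s² = 204.6387 / 7 = 29.2341
s = √29.2341 = 5.41

θ* = 5.41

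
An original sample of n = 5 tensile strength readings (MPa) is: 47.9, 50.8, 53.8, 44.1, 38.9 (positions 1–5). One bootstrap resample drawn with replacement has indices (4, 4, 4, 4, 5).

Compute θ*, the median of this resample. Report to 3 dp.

Resample values: 44.1, 44.1, 44.1, 44.1, 38.9.
Sorted: 38.9, 44.1, 44.1, 44.1, 44.1
Median = middle value = 44.100

θ* = 44.100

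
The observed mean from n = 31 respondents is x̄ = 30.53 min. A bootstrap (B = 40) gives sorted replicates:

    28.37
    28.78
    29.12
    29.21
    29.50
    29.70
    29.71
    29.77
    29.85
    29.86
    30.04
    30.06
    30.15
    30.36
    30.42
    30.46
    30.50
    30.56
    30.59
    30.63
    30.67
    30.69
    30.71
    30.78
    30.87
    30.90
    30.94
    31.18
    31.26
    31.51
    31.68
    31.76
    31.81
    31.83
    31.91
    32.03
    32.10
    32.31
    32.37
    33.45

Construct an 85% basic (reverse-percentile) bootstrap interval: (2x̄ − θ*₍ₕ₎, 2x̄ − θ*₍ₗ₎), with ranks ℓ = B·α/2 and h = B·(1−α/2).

(28.96, 31.94)

Percentile endpoints at ranks 3 and 37: θ*₍3₎ = 29.12, θ*₍37₎ = 32.10.
Basic interval reflects these around x̄:
  lower = 2 × 30.53 − 32.10 = 28.96
  upper = 2 × 30.53 − 29.12 = 31.94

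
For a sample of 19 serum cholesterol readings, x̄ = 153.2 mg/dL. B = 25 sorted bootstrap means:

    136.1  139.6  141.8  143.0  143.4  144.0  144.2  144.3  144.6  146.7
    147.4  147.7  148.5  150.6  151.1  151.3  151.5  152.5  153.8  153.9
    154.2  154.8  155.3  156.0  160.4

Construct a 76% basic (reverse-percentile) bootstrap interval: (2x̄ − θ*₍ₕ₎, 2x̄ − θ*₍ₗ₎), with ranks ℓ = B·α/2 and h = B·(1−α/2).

(151.6, 164.6)

Percentile endpoints at ranks 3 and 22: θ*₍3₎ = 141.8, θ*₍22₎ = 154.8.
Basic interval reflects these around x̄:
  lower = 2 × 153.2 − 154.8 = 151.6
  upper = 2 × 153.2 − 141.8 = 164.6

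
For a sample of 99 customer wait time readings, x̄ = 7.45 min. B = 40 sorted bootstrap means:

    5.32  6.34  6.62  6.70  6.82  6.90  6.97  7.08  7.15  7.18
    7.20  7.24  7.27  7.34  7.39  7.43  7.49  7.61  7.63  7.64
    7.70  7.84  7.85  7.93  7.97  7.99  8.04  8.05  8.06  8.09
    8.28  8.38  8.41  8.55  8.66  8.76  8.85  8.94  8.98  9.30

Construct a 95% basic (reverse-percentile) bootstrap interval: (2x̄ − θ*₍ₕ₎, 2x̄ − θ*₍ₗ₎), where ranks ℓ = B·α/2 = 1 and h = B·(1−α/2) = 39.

(5.92, 9.58)

Percentile endpoints at ranks 1 and 39: θ*₍1₎ = 5.32, θ*₍39₎ = 8.98.
Basic interval reflects these around x̄:
  lower = 2 × 7.45 − 8.98 = 5.92
  upper = 2 × 7.45 − 5.32 = 9.58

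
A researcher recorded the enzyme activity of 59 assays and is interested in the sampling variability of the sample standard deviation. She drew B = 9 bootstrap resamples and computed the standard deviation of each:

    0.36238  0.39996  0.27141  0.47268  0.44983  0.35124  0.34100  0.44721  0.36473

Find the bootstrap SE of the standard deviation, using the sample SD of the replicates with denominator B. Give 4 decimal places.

Bootstrap SE is the standard deviation of the 9 replicate standard deviations.
Mean of replicates: (0.36238 + 0.39996 + 0.27141 + 0.47268 + 0.44983 + 0.35124 + 0.34100 + 0.44721 + 0.36473) / 9 = 3.460440 / 9 = 0.384493
Sum of squared deviations: (−0.022113)² + (+0.015467)² + (−0.113083)² + (+0.088187)² + (+0.065337)² + (−0.033253)² + (−0.043493)² + (+0.062717)² + (−0.019763)² = 0.032883
Variance = 0.032883 / 9 = 0.003654
SE* = √0.003654

SE* = 0.0604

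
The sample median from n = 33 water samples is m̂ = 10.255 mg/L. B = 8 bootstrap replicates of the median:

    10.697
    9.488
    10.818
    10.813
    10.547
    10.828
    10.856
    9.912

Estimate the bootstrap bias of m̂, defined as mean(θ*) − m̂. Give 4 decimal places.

bias = +0.2399

mean(θ*) = (10.697 + 9.488 + 10.818 + 10.813 + 10.547 + 10.828 + 10.856 + 9.912) / 8 = 10.49488
bias = 10.49488 − 10.255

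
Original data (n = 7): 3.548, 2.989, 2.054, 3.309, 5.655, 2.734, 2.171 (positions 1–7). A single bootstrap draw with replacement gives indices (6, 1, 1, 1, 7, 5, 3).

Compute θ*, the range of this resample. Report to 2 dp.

Resample values: 2.734, 3.548, 3.548, 3.548, 2.171, 5.655, 2.054.
Range = 5.655 − 2.054 = 3.60

θ* = 3.60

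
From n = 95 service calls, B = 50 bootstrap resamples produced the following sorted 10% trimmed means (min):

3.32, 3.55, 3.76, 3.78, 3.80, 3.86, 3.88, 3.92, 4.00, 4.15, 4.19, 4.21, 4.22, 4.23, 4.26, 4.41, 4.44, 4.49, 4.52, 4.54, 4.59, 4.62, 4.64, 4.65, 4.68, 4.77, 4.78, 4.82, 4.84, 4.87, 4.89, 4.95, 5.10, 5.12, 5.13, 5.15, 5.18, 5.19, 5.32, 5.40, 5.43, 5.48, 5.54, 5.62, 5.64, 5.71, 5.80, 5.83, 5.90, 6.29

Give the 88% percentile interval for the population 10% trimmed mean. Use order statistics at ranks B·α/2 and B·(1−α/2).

(3.76, 5.80)

α = 0.12; lower rank = 50 × 0.060 = 3; upper rank = 50 × 0.940 = 47.
The 3rd smallest replicate is 3.76; the 47th is 5.80.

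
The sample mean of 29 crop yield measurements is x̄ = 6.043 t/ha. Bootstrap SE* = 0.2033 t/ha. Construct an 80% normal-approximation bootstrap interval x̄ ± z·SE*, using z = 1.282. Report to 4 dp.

(5.7824, 6.3036)

Margin = 1.282 × 0.2033 = 0.26063
Interval: 6.043 ± 0.26063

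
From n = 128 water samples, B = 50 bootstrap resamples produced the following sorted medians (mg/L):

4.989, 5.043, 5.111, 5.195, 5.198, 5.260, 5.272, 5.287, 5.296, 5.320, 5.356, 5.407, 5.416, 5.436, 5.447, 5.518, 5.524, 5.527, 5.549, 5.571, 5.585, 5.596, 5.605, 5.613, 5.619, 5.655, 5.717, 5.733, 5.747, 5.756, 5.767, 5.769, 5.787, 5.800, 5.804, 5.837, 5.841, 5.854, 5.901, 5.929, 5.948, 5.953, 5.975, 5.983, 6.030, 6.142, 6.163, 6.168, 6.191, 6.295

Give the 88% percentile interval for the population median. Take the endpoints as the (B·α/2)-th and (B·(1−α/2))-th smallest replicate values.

α = 0.12; lower rank = 50 × 0.060 = 3; upper rank = 50 × 0.940 = 47.
The 3rd smallest replicate is 5.111; the 47th is 6.163.

(5.111, 6.163)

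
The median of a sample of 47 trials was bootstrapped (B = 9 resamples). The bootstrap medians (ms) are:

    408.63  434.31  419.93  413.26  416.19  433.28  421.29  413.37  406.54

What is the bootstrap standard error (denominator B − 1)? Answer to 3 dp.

SE* = 9.860

Bootstrap SE is the standard deviation of the 9 replicate medians.
Mean of replicates: (408.63 + 434.31 + 419.93 + 413.26 + 416.19 + 433.28 + 421.29 + 413.37 + 406.54) / 9 = 3766.8000 / 9 = 418.5333
Sum of squared deviations: (−9.9033)² + (+15.7767)² + (+1.3967)² + (−5.2733)² + (−2.3433)² + (+14.7467)² + (+2.7567)² + (−5.1633)² + (−11.9933)² = 777.7926
Variance = 777.7926 / 8 = 97.2241
SE* = √97.2241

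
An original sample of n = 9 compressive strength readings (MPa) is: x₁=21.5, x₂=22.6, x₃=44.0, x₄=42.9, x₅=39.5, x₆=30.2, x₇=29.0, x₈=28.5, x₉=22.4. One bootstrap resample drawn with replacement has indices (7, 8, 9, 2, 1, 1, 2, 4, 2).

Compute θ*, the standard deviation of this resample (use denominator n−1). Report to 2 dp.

Resample values: 29.0, 28.5, 22.4, 22.6, 21.5, 21.5, 22.6, 42.9, 22.6.
Mean = 25.9556; sum of squared deviations = 388.9822
s² = 388.9822 / 8 = 48.6228
s = √48.6228 = 6.97

θ* = 6.97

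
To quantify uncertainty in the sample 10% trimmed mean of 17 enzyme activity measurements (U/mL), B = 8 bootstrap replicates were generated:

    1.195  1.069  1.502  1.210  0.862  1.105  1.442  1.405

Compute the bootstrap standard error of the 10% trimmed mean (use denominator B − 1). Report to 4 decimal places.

Bootstrap SE is the standard deviation of the 8 replicate 10% trimmed means.
Mean of replicates: (1.195 + 1.069 + 1.502 + 1.210 + 0.862 + 1.105 + 1.442 + 1.405) / 8 = 9.79000 / 8 = 1.22375
Sum of squared deviations: (−0.02875)² + (−0.15475)² + (+0.27825)² + (−0.01375)² + (−0.36175)² + (−0.11875)² + (+0.21825)² + (+0.18125)² = 0.32784
Variance = 0.32784 / 7 = 0.04683
SE* = √0.04683

SE* = 0.2164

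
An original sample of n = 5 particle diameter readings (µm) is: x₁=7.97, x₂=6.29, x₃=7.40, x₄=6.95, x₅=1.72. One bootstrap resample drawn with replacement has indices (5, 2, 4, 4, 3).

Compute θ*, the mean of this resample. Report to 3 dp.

θ* = 5.862

Resample values: 1.72, 6.29, 6.95, 6.95, 7.40.
Mean = (1.72 + 6.29 + 6.95 + 6.95 + 7.40) / 5 = 29.310 / 5 = 5.862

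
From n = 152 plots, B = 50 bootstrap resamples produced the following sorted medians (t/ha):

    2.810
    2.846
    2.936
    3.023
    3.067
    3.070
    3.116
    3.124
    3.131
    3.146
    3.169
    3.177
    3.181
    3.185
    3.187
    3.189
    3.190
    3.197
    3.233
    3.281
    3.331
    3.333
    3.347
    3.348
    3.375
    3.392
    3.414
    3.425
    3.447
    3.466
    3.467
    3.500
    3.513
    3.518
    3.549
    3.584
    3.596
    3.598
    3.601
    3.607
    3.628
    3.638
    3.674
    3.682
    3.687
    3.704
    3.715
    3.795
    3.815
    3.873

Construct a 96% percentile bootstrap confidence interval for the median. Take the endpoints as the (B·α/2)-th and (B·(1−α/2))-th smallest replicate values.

(2.810, 3.815)

α = 0.04; lower rank = 50 × 0.020 = 1; upper rank = 50 × 0.980 = 49.
The 1st smallest replicate is 2.810; the 49th is 3.815.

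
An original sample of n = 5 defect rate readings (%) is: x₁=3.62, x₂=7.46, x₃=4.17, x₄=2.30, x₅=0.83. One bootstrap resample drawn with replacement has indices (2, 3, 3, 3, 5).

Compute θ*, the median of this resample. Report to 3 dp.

θ* = 4.170

Resample values: 7.46, 4.17, 4.17, 4.17, 0.83.
Sorted: 0.83, 4.17, 4.17, 4.17, 7.46
Median = middle value = 4.170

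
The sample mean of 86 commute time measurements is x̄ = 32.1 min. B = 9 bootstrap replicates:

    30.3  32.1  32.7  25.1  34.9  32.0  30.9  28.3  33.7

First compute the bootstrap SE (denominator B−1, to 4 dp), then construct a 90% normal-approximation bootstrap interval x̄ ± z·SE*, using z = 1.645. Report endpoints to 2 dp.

(27.23, 36.97)

Mean of replicates = 31.1111; sum of squared deviations = 70.0889; SE* = √(70.0889/8) = 2.9599
Margin = 1.645 × 2.9599 = 4.869
Interval: 32.1 ± 4.869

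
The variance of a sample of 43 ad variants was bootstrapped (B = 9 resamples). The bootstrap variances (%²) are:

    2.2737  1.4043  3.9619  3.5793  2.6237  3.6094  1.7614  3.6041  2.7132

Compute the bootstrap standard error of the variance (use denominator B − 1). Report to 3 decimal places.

Bootstrap SE is the standard deviation of the 9 replicate variances.
Mean of replicates: (2.2737 + 1.4043 + 3.9619 + 3.5793 + 2.6237 + 3.6094 + 1.7614 + 3.6041 + 2.7132) / 9 = 25.53100 / 9 = 2.83678
Sum of squared deviations: (−0.56308)² + (−1.43248)² + (+1.12512)² + (+0.74252)² + (−0.21308)² + (+0.77262)² + (−1.07538)² + (+0.76732)² + (−0.12358)² = 6.58913
Variance = 6.58913 / 8 = 0.82364
SE* = √0.82364

SE* = 0.908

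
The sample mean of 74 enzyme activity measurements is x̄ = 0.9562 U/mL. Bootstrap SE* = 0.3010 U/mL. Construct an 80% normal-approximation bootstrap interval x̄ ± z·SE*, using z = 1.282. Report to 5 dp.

(0.57032, 1.34208)

Margin = 1.282 × 0.3010 = 0.385882
Interval: 0.9562 ± 0.385882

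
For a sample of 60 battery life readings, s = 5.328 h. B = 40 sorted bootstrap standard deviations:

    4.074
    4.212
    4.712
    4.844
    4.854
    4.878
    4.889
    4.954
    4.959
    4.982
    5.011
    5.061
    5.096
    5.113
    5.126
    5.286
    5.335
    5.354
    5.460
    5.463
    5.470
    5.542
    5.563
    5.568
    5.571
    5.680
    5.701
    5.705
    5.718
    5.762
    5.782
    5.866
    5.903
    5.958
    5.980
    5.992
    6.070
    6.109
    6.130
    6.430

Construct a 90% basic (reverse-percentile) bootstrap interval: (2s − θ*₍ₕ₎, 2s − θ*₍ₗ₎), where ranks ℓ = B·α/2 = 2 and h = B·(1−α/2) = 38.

(4.547, 6.444)

Percentile endpoints at ranks 2 and 38: θ*₍2₎ = 4.212, θ*₍38₎ = 6.109.
Basic interval reflects these around s:
  lower = 2 × 5.328 − 6.109 = 4.547
  upper = 2 × 5.328 − 4.212 = 6.444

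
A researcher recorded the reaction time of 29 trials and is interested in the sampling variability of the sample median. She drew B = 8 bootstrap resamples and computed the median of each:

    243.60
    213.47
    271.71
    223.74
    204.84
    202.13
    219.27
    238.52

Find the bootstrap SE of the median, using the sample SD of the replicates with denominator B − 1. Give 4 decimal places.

SE* = 23.2074

Bootstrap SE is the standard deviation of the 8 replicate medians.
Mean of replicates: (243.60 + 213.47 + 271.71 + 223.74 + 204.84 + 202.13 + 219.27 + 238.52) / 8 = 1817.28000 / 8 = 227.16000
Sum of squared deviations: (+16.44000)² + (−13.69000)² + (+44.55000)² + (−3.42000)² + (−22.32000)² + (−25.03000)² + (−7.89000)² + (+11.36000)² = 3770.07360
Variance = 3770.07360 / 7 = 538.58194
SE* = √538.58194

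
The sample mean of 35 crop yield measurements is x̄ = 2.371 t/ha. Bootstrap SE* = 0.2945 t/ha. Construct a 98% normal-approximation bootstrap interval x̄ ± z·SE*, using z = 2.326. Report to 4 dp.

(1.6860, 3.0560)

Margin = 2.326 × 0.2945 = 0.68501
Interval: 2.371 ± 0.68501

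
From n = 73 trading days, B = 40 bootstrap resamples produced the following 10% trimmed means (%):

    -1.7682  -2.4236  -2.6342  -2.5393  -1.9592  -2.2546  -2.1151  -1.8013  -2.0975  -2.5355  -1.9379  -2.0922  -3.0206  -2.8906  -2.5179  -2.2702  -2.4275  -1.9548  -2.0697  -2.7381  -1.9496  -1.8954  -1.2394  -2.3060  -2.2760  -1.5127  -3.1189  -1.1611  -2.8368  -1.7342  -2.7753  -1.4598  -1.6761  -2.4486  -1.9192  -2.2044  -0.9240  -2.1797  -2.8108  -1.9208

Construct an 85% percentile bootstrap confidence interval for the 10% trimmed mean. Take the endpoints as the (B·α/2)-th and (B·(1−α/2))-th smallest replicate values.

(-2.8906, -1.4598)

Sorted replicates: -3.1189, -3.0206, -2.8906, -2.8368, -2.8108, -2.7753, -2.7381, -2.6342, -2.5393, -2.5355, -2.5179, -2.4486, -2.4275, -2.4236, -2.3060, -2.2760, -2.2702, -2.2546, -2.2044, -2.1797, -2.1151, -2.0975, -2.0922, -2.0697, -1.9592, -1.9548, -1.9496, -1.9379, -1.9208, -1.9192, -1.8954, -1.8013, -1.7682, -1.7342, -1.6761, -1.5127, -1.4598, -1.2394, -1.1611, -0.9240
α = 0.15; lower rank = 40 × 0.075 = 3; upper rank = 40 × 0.925 = 37.
The 3rd smallest replicate is -2.8906; the 37th is -1.4598.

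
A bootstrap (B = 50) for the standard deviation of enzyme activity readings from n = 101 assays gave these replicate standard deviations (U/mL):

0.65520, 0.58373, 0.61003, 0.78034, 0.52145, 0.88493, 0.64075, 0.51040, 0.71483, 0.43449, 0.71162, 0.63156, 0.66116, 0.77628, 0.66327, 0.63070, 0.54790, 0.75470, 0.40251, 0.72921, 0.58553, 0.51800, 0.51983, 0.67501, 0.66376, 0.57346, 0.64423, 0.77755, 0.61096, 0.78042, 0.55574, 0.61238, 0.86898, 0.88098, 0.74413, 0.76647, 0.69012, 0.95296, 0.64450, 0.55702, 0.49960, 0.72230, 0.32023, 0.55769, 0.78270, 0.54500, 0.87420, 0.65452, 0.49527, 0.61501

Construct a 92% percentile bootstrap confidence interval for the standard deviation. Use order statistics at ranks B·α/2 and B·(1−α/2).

Sorted replicates: 0.32023, 0.40251, 0.43449, 0.49527, 0.49960, 0.51040, 0.51800, 0.51983, 0.52145, 0.54500, 0.54790, 0.55574, 0.55702, 0.55769, 0.57346, 0.58373, 0.58553, 0.61003, 0.61096, 0.61238, 0.61501, 0.63070, 0.63156, 0.64075, 0.64423, 0.64450, 0.65452, 0.65520, 0.66116, 0.66327, 0.66376, 0.67501, 0.69012, 0.71162, 0.71483, 0.72230, 0.72921, 0.74413, 0.75470, 0.76647, 0.77628, 0.77755, 0.78034, 0.78042, 0.78270, 0.86898, 0.87420, 0.88098, 0.88493, 0.95296
α = 0.08; lower rank = 50 × 0.040 = 2; upper rank = 50 × 0.960 = 48.
The 2nd smallest replicate is 0.40251; the 48th is 0.88098.

(0.40251, 0.88098)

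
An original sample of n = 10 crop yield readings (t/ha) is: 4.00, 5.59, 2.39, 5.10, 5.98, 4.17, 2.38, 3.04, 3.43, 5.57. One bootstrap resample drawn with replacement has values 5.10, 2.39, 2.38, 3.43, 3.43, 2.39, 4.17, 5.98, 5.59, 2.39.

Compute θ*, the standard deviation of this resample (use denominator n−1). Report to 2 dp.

θ* = 1.41

Mean = 3.7250; sum of squared deviations = 17.9816
s² = 17.9816 / 9 = 1.9980
s = √1.9980 = 1.41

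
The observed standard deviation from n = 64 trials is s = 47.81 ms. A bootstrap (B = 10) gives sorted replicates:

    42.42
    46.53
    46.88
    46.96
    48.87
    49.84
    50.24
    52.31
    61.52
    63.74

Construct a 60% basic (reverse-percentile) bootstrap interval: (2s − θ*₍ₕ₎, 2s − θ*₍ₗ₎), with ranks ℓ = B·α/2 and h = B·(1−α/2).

Percentile endpoints at ranks 2 and 8: θ*₍2₎ = 46.53, θ*₍8₎ = 52.31.
Basic interval reflects these around s:
  lower = 2 × 47.81 − 52.31 = 43.31
  upper = 2 × 47.81 − 46.53 = 49.09

(43.31, 49.09)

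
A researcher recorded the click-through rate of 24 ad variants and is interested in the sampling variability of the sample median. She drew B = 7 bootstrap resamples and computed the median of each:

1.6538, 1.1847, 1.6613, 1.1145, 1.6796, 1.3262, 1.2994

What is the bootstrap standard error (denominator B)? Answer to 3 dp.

Bootstrap SE is the standard deviation of the 7 replicate medians.
Mean of replicates: (1.6538 + 1.1847 + 1.6613 + 1.1145 + 1.6796 + 1.3262 + 1.2994) / 7 = 9.91950 / 7 = 1.41707
Sum of squared deviations: (+0.23673)² + (−0.23237)² + (+0.24423)² + (−0.30257)² + (+0.26253)² + (−0.09087)² + (−0.11767)² = 0.35226
Variance = 0.35226 / 7 = 0.05032
SE* = √0.05032

SE* = 0.224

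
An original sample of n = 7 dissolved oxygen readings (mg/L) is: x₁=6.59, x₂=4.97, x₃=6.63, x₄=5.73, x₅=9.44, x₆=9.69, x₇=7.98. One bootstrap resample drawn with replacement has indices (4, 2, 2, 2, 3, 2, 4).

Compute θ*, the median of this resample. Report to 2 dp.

θ* = 4.97

Resample values: 5.73, 4.97, 4.97, 4.97, 6.63, 4.97, 5.73.
Sorted: 4.97, 4.97, 4.97, 4.97, 5.73, 5.73, 6.63
Median = middle value = 4.97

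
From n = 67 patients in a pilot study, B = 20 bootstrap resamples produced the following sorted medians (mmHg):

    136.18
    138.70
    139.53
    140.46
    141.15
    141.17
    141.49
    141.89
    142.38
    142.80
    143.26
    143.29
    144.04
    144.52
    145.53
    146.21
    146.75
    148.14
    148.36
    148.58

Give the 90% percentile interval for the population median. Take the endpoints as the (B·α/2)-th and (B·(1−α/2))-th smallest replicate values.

(136.18, 148.36)

α = 0.10; lower rank = 20 × 0.050 = 1; upper rank = 20 × 0.950 = 19.
The 1st smallest replicate is 136.18; the 19th is 148.36.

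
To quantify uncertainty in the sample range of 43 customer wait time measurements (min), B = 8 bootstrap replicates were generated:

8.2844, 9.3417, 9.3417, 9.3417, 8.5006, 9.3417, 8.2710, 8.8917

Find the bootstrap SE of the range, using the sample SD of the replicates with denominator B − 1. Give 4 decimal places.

Bootstrap SE is the standard deviation of the 8 replicate ranges.
Mean of replicates: (8.2844 + 9.3417 + 9.3417 + 9.3417 + 8.5006 + 9.3417 + 8.2710 + 8.8917) / 8 = 71.31450 / 8 = 8.91431
Sum of squared deviations: (−0.62991)² + (+0.42739)² + (+0.42739)² + (+0.42739)² + (−0.41371)² + (+0.42739)² + (−0.64331)² + (−0.02261)² = 1.71295
Variance = 1.71295 / 7 = 0.24471
SE* = √0.24471

SE* = 0.4947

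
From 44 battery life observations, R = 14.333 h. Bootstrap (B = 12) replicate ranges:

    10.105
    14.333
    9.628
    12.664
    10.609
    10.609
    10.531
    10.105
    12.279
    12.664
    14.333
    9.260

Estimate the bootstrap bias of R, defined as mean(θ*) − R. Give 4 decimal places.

mean(θ*) = (10.105 + 14.333 + 9.628 + 12.664 + 10.609 + 10.609 + 10.531 + 10.105 + 12.279 + 12.664 + 14.333 + 9.260) / 12 = 11.42667
bias = 11.42667 − 14.333

bias = −2.9063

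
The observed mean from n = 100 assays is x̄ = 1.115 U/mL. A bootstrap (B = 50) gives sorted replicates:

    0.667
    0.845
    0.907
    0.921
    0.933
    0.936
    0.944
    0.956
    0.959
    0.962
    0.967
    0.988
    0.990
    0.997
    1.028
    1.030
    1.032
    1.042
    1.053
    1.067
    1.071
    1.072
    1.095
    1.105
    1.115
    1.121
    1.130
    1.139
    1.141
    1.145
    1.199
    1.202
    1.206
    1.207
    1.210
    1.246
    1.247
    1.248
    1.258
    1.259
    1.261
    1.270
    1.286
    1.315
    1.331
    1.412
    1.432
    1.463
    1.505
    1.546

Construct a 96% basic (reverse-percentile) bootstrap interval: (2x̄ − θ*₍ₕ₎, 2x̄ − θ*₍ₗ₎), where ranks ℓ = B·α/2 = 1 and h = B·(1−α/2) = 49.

(0.725, 1.563)

Percentile endpoints at ranks 1 and 49: θ*₍1₎ = 0.667, θ*₍49₎ = 1.505.
Basic interval reflects these around x̄:
  lower = 2 × 1.115 − 1.505 = 0.725
  upper = 2 × 1.115 − 0.667 = 1.563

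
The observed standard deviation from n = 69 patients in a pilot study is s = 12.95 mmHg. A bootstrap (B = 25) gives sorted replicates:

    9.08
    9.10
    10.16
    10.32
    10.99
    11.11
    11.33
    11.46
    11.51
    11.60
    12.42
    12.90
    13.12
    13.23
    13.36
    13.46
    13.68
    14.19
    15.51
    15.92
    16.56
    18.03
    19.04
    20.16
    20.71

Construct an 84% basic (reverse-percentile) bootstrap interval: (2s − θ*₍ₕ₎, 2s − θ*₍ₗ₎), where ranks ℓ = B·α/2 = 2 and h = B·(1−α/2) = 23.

Percentile endpoints at ranks 2 and 23: θ*₍2₎ = 9.10, θ*₍23₎ = 19.04.
Basic interval reflects these around s:
  lower = 2 × 12.95 − 19.04 = 6.86
  upper = 2 × 12.95 − 9.10 = 16.80

(6.86, 16.80)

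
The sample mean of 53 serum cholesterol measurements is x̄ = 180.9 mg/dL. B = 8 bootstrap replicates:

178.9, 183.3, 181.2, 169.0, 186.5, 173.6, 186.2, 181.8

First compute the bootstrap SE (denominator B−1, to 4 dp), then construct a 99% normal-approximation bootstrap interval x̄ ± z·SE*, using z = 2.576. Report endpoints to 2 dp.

(165.22, 196.58)

Mean of replicates = 180.0625; sum of squared deviations = 259.3988; SE* = √(259.3988/7) = 6.0874
Margin = 2.576 × 6.0874 = 15.681
Interval: 180.9 ± 15.681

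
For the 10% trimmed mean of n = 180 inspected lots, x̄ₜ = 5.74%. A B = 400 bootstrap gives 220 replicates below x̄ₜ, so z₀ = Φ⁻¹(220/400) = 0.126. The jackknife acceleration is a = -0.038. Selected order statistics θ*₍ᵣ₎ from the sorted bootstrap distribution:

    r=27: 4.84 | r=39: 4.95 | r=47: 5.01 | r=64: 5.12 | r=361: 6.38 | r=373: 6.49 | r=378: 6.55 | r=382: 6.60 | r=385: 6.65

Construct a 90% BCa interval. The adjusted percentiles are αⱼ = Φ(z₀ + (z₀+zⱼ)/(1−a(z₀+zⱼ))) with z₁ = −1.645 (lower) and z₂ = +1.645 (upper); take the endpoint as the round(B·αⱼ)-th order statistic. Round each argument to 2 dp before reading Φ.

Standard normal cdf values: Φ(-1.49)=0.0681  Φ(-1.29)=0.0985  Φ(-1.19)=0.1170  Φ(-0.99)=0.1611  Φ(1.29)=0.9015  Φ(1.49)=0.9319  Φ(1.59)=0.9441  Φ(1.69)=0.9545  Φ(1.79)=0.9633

(4.84, 6.65)

Lower: z₀ + z₁ = 0.126 + (-1.645) = -1.519; 1 − a(z₀+z₁) = 1 − (-0.038)(-1.519) = 0.9423; argument = 0.126 + (-1.519)/0.9423 = -1.4861 → -1.49.
α₁ = Φ(-1.49) = 0.0681; rank = round(400 × 0.0681) = 27; θ*₍27₎ = 4.84.
Upper: z₀ + z₂ = 1.771; 1 − a(z₀+z₂) = 1.0673; argument = 1.7853 → 1.79; α₂ = 0.9633; rank = 385; θ*₍385₎ = 6.65.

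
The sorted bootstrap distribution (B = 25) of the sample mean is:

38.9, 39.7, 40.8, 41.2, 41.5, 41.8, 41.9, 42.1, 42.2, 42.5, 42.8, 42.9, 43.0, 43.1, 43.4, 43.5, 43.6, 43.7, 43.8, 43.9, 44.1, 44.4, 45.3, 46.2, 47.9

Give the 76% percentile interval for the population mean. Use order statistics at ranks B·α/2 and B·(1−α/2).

(40.8, 44.4)

α = 0.24; lower rank = 25 × 0.120 = 3; upper rank = 25 × 0.880 = 22.
The 3rd smallest replicate is 40.8; the 22nd is 44.4.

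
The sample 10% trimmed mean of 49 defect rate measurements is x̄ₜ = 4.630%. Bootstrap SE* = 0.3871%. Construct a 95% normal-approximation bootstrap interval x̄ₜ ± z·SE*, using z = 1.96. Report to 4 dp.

Margin = 1.96 × 0.3871 = 0.75872
Interval: 4.630 ± 0.75872

(3.8713, 5.3887)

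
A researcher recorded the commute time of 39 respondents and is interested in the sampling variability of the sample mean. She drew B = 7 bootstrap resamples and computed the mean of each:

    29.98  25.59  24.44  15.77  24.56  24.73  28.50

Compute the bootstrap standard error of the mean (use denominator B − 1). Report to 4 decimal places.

Bootstrap SE is the standard deviation of the 7 replicate means.
Mean of replicates: (29.98 + 25.59 + 24.44 + 15.77 + 24.56 + 24.73 + 28.50) / 7 = 173.57000 / 7 = 24.79571
Sum of squared deviations: (+5.18429)² + (+0.79429)² + (−0.35571)² + (−9.02571)² + (−0.23571)² + (−0.06571)² + (+3.70429)² = 122.87937
Variance = 122.87937 / 6 = 20.47990
SE* = √20.47990

SE* = 4.5255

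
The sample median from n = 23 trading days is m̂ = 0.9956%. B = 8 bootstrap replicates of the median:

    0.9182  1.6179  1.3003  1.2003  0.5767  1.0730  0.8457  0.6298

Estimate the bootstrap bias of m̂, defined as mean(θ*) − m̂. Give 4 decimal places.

mean(θ*) = (0.9182 + 1.6179 + 1.3003 + 1.2003 + 0.5767 + 1.0730 + 0.8457 + 0.6298) / 8 = 1.02024
bias = 1.02024 − 0.9956

bias = +0.0246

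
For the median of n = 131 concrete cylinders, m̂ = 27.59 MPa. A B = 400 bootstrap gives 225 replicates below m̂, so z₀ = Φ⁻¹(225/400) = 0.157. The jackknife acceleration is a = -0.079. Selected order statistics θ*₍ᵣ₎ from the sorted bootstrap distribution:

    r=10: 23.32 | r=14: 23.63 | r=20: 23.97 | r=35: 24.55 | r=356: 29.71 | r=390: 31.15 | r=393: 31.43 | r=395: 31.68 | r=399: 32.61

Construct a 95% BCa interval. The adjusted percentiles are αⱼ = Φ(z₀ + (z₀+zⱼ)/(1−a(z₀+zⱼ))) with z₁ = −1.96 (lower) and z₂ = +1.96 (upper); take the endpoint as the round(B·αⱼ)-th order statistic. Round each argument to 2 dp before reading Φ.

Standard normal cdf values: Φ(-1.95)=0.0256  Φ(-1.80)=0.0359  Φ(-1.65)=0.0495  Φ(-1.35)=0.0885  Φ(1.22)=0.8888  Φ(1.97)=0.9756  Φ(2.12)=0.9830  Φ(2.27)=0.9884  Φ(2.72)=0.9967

Lower: z₀ + z₁ = 0.157 + (-1.960) = -1.803; 1 − a(z₀+z₁) = 1 − (-0.079)(-1.803) = 0.8576; argument = 0.157 + (-1.803)/0.8576 = -1.9455 → -1.95.
α₁ = Φ(-1.95) = 0.0256; rank = round(400 × 0.0256) = 10; θ*₍10₎ = 23.32.
Upper: z₀ + z₂ = 2.117; 1 − a(z₀+z₂) = 1.1672; argument = 1.9707 → 1.97; α₂ = 0.9756; rank = 390; θ*₍390₎ = 31.15.

(23.32, 31.15)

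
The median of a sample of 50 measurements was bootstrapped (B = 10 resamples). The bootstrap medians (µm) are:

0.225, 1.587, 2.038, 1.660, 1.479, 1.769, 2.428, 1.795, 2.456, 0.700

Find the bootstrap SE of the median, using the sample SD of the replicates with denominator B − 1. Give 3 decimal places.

SE* = 0.699

Bootstrap SE is the standard deviation of the 10 replicate medians.
Mean of replicates: (0.225 + 1.587 + 2.038 + 1.660 + 1.479 + 1.769 + 2.428 + 1.795 + 2.456 + 0.700) / 10 = 16.1370 / 10 = 1.6137
Sum of squared deviations: (−1.3887)² + (−0.0267)² + (+0.4243)² + (+0.0463)² + (−0.1347)² + (+0.1553)² + (+0.8143)² + (+0.1813)² + (+0.8423)² + (−0.9137)² = 4.3939
Variance = 4.3939 / 9 = 0.4882
SE* = √0.4882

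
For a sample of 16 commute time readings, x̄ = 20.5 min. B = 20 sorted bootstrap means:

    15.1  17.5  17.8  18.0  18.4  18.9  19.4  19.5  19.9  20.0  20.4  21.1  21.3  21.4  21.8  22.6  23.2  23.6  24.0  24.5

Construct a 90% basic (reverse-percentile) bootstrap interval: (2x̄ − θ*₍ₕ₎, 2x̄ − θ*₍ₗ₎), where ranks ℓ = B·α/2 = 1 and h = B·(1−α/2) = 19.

(17.0, 25.9)

Percentile endpoints at ranks 1 and 19: θ*₍1₎ = 15.1, θ*₍19₎ = 24.0.
Basic interval reflects these around x̄:
  lower = 2 × 20.5 − 24.0 = 17.0
  upper = 2 × 20.5 − 15.1 = 25.9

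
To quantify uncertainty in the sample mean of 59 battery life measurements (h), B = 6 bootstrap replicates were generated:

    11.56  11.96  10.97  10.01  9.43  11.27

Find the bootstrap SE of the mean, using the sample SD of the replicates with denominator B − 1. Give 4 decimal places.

Bootstrap SE is the standard deviation of the 6 replicate means.
Mean of replicates: (11.56 + 11.96 + 10.97 + 10.01 + 9.43 + 11.27) / 6 = 65.20000 / 6 = 10.86667
Sum of squared deviations: (+0.69333)² + (+1.09333)² + (+0.10333)² + (−0.85667)² + (−1.43667)² + (+0.40333)² = 4.64733
Variance = 4.64733 / 5 = 0.92947
SE* = √0.92947

SE* = 0.9641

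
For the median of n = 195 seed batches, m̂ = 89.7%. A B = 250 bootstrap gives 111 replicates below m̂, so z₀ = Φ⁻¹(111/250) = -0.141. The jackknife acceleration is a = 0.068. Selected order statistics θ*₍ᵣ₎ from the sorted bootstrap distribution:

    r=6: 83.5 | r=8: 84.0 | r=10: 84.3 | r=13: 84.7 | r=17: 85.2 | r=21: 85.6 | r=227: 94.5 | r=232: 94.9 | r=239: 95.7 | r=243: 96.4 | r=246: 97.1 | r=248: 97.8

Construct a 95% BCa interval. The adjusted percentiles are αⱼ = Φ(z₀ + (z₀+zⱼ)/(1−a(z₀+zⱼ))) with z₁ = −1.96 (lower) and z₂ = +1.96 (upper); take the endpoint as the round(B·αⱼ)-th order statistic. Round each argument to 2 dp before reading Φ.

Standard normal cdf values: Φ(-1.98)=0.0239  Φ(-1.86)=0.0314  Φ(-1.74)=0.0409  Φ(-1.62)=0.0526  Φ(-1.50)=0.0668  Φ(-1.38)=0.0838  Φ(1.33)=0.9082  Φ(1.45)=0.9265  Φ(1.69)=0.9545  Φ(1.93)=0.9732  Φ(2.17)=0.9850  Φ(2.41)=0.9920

(83.5, 96.4)

Lower: z₀ + z₁ = -0.141 + (-1.960) = -2.101; 1 − a(z₀+z₁) = 1 − (0.068)(-2.101) = 1.1429; argument = -0.141 + (-2.101)/1.1429 = -1.9794 → -1.98.
α₁ = Φ(-1.98) = 0.0239; rank = round(250 × 0.0239) = 6; θ*₍6₎ = 83.5.
Upper: z₀ + z₂ = 1.819; 1 − a(z₀+z₂) = 0.8763; argument = 1.9348 → 1.93; α₂ = 0.9732; rank = 243; θ*₍243₎ = 96.4.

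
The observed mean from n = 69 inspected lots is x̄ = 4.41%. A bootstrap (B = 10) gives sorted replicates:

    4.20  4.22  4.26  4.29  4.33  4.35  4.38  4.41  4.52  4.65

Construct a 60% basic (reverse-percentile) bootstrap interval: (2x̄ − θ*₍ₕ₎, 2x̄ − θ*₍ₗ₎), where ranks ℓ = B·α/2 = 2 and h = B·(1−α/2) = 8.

(4.41, 4.60)

Percentile endpoints at ranks 2 and 8: θ*₍2₎ = 4.22, θ*₍8₎ = 4.41.
Basic interval reflects these around x̄:
  lower = 2 × 4.41 − 4.41 = 4.41
  upper = 2 × 4.41 − 4.22 = 4.60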